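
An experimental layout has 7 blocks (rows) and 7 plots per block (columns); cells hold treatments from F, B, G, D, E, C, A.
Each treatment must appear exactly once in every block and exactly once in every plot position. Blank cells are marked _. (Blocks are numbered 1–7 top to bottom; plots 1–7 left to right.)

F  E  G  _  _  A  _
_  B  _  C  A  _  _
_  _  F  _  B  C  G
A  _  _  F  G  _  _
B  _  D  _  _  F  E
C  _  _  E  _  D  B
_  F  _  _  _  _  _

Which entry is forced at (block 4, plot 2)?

C

Block 2, plot 3: block 2 has {B, C, A} and plot 3 has {F, G, D}, leaving only E.
Block 2, plot 6: block 2 has {B, E, C, A} and plot 6 has {F, D, C, A}, leaving only G.
Block 2, plot 1: block 2 has {B, G, E, C, A} and plot 1 has {F, B, C, A}, leaving only D.
Block 2, plot 7: block 2 has {B, G, D, E, C, A} and plot 7 has {B, G, E}, leaving only F.
Block 3, plot 1: block 3 has {F, B, G, C} and plot 1 has {F, B, D, C, A}, leaving only E.
Block 5, plot 5: block 5 has {F, B, D, E} and plot 5 has {B, G, A}, leaving only C.
Block 1, plot 5: block 1 has {F, G, E, A} and plot 5 has {B, G, C, A}, leaving only D.
Block 1, plot 4: block 1 has {F, G, D, E, A} and plot 4 has {F, E, C}, leaving only B.
Block 1, plot 7: block 1 has {F, B, G, D, E, A} and plot 7 has {F, B, G, E}, leaving only C.
Block 4, plot 7: block 4 has {F, G, A} and plot 7 has {F, B, G, E, C}, leaving only D.
Block 4 already has {F, G, D, A} and plot 2 already has {F, B, E}, so block 4, plot 2 must be C.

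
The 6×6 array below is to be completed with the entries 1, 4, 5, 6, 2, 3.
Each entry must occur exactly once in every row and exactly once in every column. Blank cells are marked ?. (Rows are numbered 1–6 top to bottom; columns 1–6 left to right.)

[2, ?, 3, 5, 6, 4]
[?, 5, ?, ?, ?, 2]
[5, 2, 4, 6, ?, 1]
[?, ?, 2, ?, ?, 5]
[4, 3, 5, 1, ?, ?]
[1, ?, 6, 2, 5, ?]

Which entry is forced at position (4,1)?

3

Row 1, column 2: row 1 has {4, 5, 6, 2, 3} and column 2 has {5, 2, 3}, leaving only 1.
Row 2, column 3: row 2 has {5, 2} and column 3 has {4, 5, 6, 2, 3}, leaving only 1.
Row 3, column 5: row 3 has {1, 4, 5, 6, 2} and column 5 has {5, 6}, leaving only 3.
Row 2, column 5: row 2 has {1, 5, 2} and column 5 has {5, 6, 3}, leaving only 4.
Row 2, column 4: row 2 has {1, 4, 5, 2} and column 4 has {1, 5, 6, 2}, leaving only 3.
Row 2, column 1: row 2 has {1, 4, 5, 2, 3} and column 1 has {1, 4, 5, 2}, leaving only 6.
Row 4 already has {5, 2} and column 1 already has {1, 4, 5, 6, 2}, so row 4, column 1 must be 3.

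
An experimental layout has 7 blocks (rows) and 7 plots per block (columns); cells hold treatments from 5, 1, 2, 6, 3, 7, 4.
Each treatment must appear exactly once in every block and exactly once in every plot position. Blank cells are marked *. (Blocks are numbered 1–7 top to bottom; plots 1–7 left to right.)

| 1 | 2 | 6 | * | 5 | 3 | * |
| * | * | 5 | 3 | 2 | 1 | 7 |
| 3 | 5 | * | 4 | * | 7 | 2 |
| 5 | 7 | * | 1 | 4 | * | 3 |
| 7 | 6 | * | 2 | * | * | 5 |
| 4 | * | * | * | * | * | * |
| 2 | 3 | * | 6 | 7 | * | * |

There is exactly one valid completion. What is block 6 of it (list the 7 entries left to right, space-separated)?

Block 6, plot 2: block 6 has {4} and plot 2 has {5, 2, 6, 3, 7}, leaving only 1.
Block 6, plot 7: block 6 has {1, 4} and plot 7 has {5, 2, 3, 7}, leaving only 6.
Block 6, plot 5: block 6 has {1, 6, 4} and plot 5 has {5, 2, 7, 4}, leaving only 3.
Block 1, plot 4: block 1 has {5, 1, 2, 6, 3} and plot 4 has {1, 2, 6, 3, 4}, leaving only 7.
Block 6, plot 4: block 6 has {1, 6, 3, 4} and plot 4 has {1, 2, 6, 3, 7, 4}, leaving only 5.
Block 6, plot 6: block 6 has {5, 1, 6, 3, 4} and plot 6 has {1, 3, 7}, leaving only 2.
Block 6, plot 3: block 6 has {5, 1, 2, 6, 3, 4} and plot 3 has {5, 6}, leaving only 7.
So block 6 reads: 4 1 7 5 3 2 6.

4 1 7 5 3 2 6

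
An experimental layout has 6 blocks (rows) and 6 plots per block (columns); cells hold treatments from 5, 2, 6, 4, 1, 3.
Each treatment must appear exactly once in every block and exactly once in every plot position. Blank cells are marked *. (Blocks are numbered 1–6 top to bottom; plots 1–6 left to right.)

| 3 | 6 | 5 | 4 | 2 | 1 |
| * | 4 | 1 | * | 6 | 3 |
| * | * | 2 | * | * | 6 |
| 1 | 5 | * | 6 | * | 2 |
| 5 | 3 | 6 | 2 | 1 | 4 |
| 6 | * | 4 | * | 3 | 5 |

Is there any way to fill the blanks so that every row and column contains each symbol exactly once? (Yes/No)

No block or plot among the givens repeats a symbol, and propagating forced cells runs into no contradiction.
One valid completion exists (for instance, 3 6 5 4 2 1 / 2 4 1 5 6 3 / 4 1 2 3 5 6 / 1 5 3 6 4 2 / 5 3 6 2 1 4 / 6 2 4 1 3 5).

Yes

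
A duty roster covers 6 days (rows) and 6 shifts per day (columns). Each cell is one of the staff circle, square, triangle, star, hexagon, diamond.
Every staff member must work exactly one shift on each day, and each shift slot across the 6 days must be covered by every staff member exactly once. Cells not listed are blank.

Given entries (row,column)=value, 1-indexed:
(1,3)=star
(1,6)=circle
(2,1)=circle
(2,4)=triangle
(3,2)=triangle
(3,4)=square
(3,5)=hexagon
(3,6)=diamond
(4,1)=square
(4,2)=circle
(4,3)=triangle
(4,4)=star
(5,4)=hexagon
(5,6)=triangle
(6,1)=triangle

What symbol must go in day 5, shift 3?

square

Day 1, shift 4: day 1 has {circle, star} and shift 4 has {square, triangle, star, hexagon}, leaving only diamond.
Day 1, shift 1: day 1 has {circle, star, diamond} and shift 1 has {circle, square, triangle}, leaving only hexagon.
Day 1, shift 2: day 1 has {circle, star, hexagon, diamond} and shift 2 has {circle, triangle}, leaving only square.
Day 1, shift 5: day 1 has {circle, square, star, hexagon, diamond} and shift 5 has {hexagon}, leaving only triangle.
Day 3, shift 1: day 3 has {square, triangle, hexagon, diamond} and shift 1 has {circle, square, triangle, hexagon}, leaving only star.
Day 3, shift 3: day 3 has {square, triangle, star, hexagon, diamond} and shift 3 has {triangle, star}, leaving only circle.
Day 4, shift 5: day 4 has {circle, square, triangle, star} and shift 5 has {triangle, hexagon}, leaving only diamond.
Day 4, shift 6: day 4 has {circle, square, triangle, star, diamond} and shift 6 has {circle, triangle, diamond}, leaving only hexagon.
Day 5, shift 1: day 5 has {triangle, hexagon} and shift 1 has {circle, square, triangle, star, hexagon}, leaving only diamond.
Day 5 already has {triangle, hexagon, diamond} and shift 3 already has {circle, triangle, star}, so day 5, shift 3 must be square.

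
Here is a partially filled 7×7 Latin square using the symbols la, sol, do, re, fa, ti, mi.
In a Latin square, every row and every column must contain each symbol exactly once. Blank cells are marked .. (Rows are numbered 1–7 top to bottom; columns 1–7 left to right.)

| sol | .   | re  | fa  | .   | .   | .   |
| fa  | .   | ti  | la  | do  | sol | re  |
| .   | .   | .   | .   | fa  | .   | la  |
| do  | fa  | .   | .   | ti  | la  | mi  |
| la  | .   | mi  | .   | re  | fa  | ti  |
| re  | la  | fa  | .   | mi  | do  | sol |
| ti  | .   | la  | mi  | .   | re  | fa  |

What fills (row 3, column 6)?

Row 1, column 5: row 1 has {sol, re, fa} and column 5 has {do, re, fa, ti, mi}, leaving only la.
Row 1, column 7: row 1 has {la, sol, re, fa} and column 7 has {la, sol, re, fa, ti, mi}, leaving only do.
Row 2, column 2: row 2 has {la, sol, do, re, fa, ti} and column 2 has {la, fa}, leaving only mi.
Row 1, column 2: row 1 has {la, sol, do, re, fa} and column 2 has {la, fa, mi}, leaving only ti.
Row 1, column 6: row 1 has {la, sol, do, re, fa, ti} and column 6 has {la, sol, do, re, fa}, leaving only mi.
Row 3 already has {la, fa} and column 6 already has {la, sol, do, re, fa, mi}, so row 3, column 6 must be ti.

ti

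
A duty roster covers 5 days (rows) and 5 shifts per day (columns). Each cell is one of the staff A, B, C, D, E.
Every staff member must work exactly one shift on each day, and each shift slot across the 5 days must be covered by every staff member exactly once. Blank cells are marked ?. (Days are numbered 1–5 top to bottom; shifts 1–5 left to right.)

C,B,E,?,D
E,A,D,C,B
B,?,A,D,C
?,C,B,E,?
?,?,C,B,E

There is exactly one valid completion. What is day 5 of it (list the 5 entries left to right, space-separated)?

A D C B E

Day 5, shift 2: day 5 has {B, C, E} and shift 2 has {A, B, C}, leaving only D.
Day 5, shift 1: day 5 has {B, C, D, E} and shift 1 has {B, C, E}, leaving only A.
So day 5 reads: A D C B E.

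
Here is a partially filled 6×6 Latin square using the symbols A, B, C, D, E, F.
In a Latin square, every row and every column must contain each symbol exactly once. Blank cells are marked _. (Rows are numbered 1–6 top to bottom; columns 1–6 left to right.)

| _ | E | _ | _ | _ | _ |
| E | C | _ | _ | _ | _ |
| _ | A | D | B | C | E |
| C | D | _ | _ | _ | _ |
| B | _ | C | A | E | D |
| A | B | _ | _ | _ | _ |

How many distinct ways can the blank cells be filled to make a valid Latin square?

24

Row 1, column 1: eliminating its row and column leaves {D, F}.
Row 1, column 3: eliminating its row and column leaves {A, B, F}.
Row 1, column 4: eliminating its row and column leaves {C, D, F}.
Row 1, column 5: eliminating its row and column leaves {A, B, D, F}.
Row 1, column 6: eliminating its row and column leaves {A, B, C, F}.
Row 2, column 3: eliminating its row and column leaves {A, B, F}.
Row 2, column 4: eliminating its row and column leaves {D, F}.
Row 2, column 5: eliminating its row and column leaves {A, B, D, F}.
Row 2, column 6: eliminating its row and column leaves {A, B, F}.
Row 3, column 1: eliminating its row and column leaves {F}.
Row 4, column 3: eliminating its row and column leaves {A, B, E, F}.
Row 4, column 4: eliminating its row and column leaves {E, F}.
Row 4, column 5: eliminating its row and column leaves {A, B, F}.
Row 4, column 6: eliminating its row and column leaves {A, B, F}.
Row 5, column 2: eliminating its row and column leaves {F}.
Row 6, column 3: eliminating its row and column leaves {E, F}.
Row 6, column 4: eliminating its row and column leaves {C, D, E, F}.
Row 6, column 5: eliminating its row and column leaves {D, F}.
Row 6, column 6: eliminating its row and column leaves {C, F}.
Enumerating the assignments across these blanks that avoid any row or column repeat gives 24 completions.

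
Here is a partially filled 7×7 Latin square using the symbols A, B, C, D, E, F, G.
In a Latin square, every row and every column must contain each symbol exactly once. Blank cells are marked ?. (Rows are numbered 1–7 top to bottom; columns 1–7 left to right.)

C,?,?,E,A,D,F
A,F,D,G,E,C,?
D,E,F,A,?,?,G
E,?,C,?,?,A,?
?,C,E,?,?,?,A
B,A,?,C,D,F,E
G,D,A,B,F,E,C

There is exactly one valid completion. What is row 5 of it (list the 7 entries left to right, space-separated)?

Row 5, column 1: row 5 has {A, C, E} and column 1 has {A, B, C, D, E, G}, leaving only F.
Row 5, column 4: row 5 has {A, C, E, F} and column 4 has {A, B, C, E, G}, leaving only D.
Row 2, column 7: row 2 has {A, C, D, E, F, G} and column 7 has {A, C, E, F, G}, leaving only B.
Row 3, column 6: row 3 has {A, D, E, F, G} and column 6 has {A, C, D, E, F}, leaving only B.
Row 5, column 6: row 5 has {A, C, D, E, F} and column 6 has {A, B, C, D, E, F}, leaving only G.
Row 5, column 5: row 5 has {A, C, D, E, F, G} and column 5 has {A, D, E, F}, leaving only B.
So row 5 reads: F C E D B G A.

F C E D B G A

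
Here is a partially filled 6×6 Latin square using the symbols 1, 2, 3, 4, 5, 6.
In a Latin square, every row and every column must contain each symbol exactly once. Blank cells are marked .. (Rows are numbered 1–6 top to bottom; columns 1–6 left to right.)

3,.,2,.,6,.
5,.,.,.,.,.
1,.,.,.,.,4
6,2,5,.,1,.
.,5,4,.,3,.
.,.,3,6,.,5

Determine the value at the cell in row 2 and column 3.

1

Row 1, column 6: row 1 has {2, 3, 6} and column 6 has {4, 5}, leaving only 1.
Row 1, column 2: row 1 has {1, 2, 3, 6} and column 2 has {2, 5}, leaving only 4.
Row 1, column 4: row 1 has {1, 2, 3, 4, 6} and column 4 has {6}, leaving only 5.
Row 3, column 3: row 3 has {1, 4} and column 3 has {2, 3, 4, 5}, leaving only 6.
Row 2 already has {5} and column 3 already has {2, 3, 4, 5, 6}, so row 2, column 3 must be 1.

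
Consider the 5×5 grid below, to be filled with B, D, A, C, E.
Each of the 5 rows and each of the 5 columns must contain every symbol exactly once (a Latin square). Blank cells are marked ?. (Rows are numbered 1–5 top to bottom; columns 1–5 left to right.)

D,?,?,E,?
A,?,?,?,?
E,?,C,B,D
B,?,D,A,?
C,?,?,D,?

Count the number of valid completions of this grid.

3

Row 1, column 2: eliminating its row and column leaves {B, A, C}.
Row 1, column 3: eliminating its row and column leaves {B, A}.
Row 1, column 5: eliminating its row and column leaves {B, A, C}.
Row 2, column 2: eliminating its row and column leaves {B, D, C, E}.
Row 2, column 3: eliminating its row and column leaves {B, E}.
Row 2, column 4: eliminating its row and column leaves {C}.
Row 2, column 5: eliminating its row and column leaves {B, C, E}.
Row 3, column 2: eliminating its row and column leaves {A}.
Row 4, column 2: eliminating its row and column leaves {C, E}.
Row 4, column 5: eliminating its row and column leaves {C, E}.
Row 5, column 2: eliminating its row and column leaves {B, A, E}.
Row 5, column 3: eliminating its row and column leaves {B, A, E}.
Row 5, column 5: eliminating its row and column leaves {B, A, E}.
Enumerating the assignments across these blanks that avoid any row or column repeat gives 3 completions.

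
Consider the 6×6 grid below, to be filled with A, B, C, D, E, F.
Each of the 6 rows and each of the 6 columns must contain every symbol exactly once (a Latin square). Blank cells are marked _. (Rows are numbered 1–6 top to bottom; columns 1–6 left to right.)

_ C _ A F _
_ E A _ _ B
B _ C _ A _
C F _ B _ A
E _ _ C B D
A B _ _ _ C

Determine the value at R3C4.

E

Row 1, column 1: row 1 has {A, C, F} and column 1 has {A, B, C, E}, leaving only D.
Row 1, column 6: row 1 has {A, C, D, F} and column 6 has {A, B, C, D}, leaving only E.
Row 1, column 3: row 1 has {A, C, D, E, F} and column 3 has {A, C}, leaving only B.
Row 2, column 1: row 2 has {A, B, E} and column 1 has {A, B, C, D, E}, leaving only F.
Row 2, column 4: row 2 has {A, B, E, F} and column 4 has {A, B, C}, leaving only D.
Row 2, column 5: row 2 has {A, B, D, E, F} and column 5 has {A, B, F}, leaving only C.
Row 3, column 2: row 3 has {A, B, C} and column 2 has {B, C, E, F}, leaving only D.
Row 3, column 6: row 3 has {A, B, C, D} and column 6 has {A, B, C, D, E}, leaving only F.
Row 3 already has {A, B, C, D, F} and column 4 already has {A, B, C, D}, so row 3, column 4 must be E.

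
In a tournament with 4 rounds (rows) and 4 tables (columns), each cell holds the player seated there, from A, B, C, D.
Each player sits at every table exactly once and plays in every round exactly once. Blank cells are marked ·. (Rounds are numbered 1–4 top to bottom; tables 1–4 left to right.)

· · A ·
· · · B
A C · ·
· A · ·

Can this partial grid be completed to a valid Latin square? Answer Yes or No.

Round 2, table 2: round 2 has {B} and table 2 has {A, C}, so it must be D.
Round 1, table 2: round 1 has {A} and table 2 has {A, C, D}, so it must be B.
Round 2, table 1: round 2 has {B, D} and table 1 has {A}, so it must be C.
Now round 2, table 3: round 2 together with table 3 already contain {A, B, C, D} — every symbol — so nothing can go there. The grid has no valid completion.

No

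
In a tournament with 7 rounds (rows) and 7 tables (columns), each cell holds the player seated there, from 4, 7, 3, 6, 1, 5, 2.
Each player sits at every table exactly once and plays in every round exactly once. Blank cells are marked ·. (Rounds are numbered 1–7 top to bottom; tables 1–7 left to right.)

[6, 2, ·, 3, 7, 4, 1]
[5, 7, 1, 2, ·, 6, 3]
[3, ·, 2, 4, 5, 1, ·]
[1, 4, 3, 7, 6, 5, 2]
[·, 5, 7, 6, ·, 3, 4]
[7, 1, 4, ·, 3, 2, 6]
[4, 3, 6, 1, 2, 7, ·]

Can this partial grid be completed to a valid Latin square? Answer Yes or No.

Yes

No round or table among the givens repeats a symbol, and propagating forced cells runs into no contradiction.
One valid completion exists (for instance, 6 2 5 3 7 4 1 / 5 7 1 2 4 6 3 / 3 6 2 4 5 1 7 / 1 4 3 7 6 5 2 / 2 5 7 6 1 3 4 / 7 1 4 5 3 2 6 / 4 3 6 1 2 7 5).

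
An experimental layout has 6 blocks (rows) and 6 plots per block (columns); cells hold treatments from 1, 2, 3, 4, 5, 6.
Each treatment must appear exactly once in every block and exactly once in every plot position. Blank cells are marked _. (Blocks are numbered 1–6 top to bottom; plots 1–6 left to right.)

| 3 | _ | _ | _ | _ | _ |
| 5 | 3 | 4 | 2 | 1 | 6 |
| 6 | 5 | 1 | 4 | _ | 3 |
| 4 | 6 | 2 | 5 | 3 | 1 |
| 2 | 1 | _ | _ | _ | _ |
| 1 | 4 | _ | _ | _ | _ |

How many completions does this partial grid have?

Block 1, plot 2: eliminating its block and plot leaves {2}.
Block 1, plot 3: eliminating its block and plot leaves {5, 6}.
Block 1, plot 4: eliminating its block and plot leaves {1, 6}.
Block 1, plot 5: eliminating its block and plot leaves {2, 4, 5, 6}.
Block 1, plot 6: eliminating its block and plot leaves {2, 4, 5}.
Block 3, plot 5: eliminating its block and plot leaves {2}.
Block 5, plot 3: eliminating its block and plot leaves {3, 5, 6}.
Block 5, plot 4: eliminating its block and plot leaves {3, 6}.
Block 5, plot 5: eliminating its block and plot leaves {4, 5, 6}.
Block 5, plot 6: eliminating its block and plot leaves {4, 5}.
Block 6, plot 3: eliminating its block and plot leaves {3, 5, 6}.
Block 6, plot 4: eliminating its block and plot leaves {3, 6}.
Block 6, plot 5: eliminating its block and plot leaves {2, 5, 6}.
Block 6, plot 6: eliminating its block and plot leaves {2, 5}.
Enumerating the assignments across these blanks that avoid any block or plot repeat gives 5 completions.

5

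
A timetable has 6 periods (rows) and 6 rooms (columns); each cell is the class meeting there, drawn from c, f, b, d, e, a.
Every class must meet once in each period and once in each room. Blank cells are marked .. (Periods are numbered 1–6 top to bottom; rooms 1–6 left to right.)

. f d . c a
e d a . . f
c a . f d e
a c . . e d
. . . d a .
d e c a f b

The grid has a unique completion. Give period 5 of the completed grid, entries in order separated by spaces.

f b e d a c

Period 5, room 2: period 5 has {d, a} and room 2 has {c, f, d, e, a}, leaving only b.
Period 5, room 1: period 5 has {b, d, a} and room 1 has {c, d, e, a}, leaving only f.
Period 5, room 3: period 5 has {f, b, d, a} and room 3 has {c, d, a}, leaving only e.
Period 5, room 6: period 5 has {f, b, d, e, a} and room 6 has {f, b, d, e, a}, leaving only c.
So period 5 reads: f b e d a c.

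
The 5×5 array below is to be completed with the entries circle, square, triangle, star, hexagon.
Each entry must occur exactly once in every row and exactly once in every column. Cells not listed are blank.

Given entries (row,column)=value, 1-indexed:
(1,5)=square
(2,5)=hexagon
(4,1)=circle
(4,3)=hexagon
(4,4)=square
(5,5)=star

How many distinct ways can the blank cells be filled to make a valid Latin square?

56

Row 1, column 1: eliminating its row and column leaves {triangle, star, hexagon}.
Row 1, column 2: eliminating its row and column leaves {circle, triangle, star, hexagon}.
Row 1, column 3: eliminating its row and column leaves {circle, triangle, star}.
Row 1, column 4: eliminating its row and column leaves {circle, triangle, star, hexagon}.
Row 2, column 1: eliminating its row and column leaves {square, triangle, star}.
Row 2, column 2: eliminating its row and column leaves {circle, square, triangle, star}.
Row 2, column 3: eliminating its row and column leaves {circle, square, triangle, star}.
Row 2, column 4: eliminating its row and column leaves {circle, triangle, star}.
Row 3, column 1: eliminating its row and column leaves {square, triangle, star, hexagon}.
Row 3, column 2: eliminating its row and column leaves {circle, square, triangle, star, hexagon}.
Row 3, column 3: eliminating its row and column leaves {circle, square, triangle, star}.
Row 3, column 4: eliminating its row and column leaves {circle, triangle, star, hexagon}.
Row 3, column 5: eliminating its row and column leaves {circle, triangle}.
Row 4, column 2: eliminating its row and column leaves {triangle, star}.
Row 4, column 5: eliminating its row and column leaves {triangle}.
Row 5, column 1: eliminating its row and column leaves {square, triangle, hexagon}.
Row 5, column 2: eliminating its row and column leaves {circle, square, triangle, hexagon}.
Row 5, column 3: eliminating its row and column leaves {circle, square, triangle}.
Row 5, column 4: eliminating its row and column leaves {circle, triangle, hexagon}.
Enumerating the assignments across these blanks that avoid any row or column repeat gives 56 completions.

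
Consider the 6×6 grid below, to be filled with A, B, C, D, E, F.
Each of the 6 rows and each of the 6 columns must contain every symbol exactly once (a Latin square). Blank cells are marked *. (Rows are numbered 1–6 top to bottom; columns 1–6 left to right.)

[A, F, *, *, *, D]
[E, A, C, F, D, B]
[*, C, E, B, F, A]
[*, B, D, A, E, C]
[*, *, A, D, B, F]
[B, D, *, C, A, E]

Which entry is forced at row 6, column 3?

F

Row 6 already has {A, B, C, D, E} and column 3 already has {A, C, D, E}, so row 6, column 3 must be F.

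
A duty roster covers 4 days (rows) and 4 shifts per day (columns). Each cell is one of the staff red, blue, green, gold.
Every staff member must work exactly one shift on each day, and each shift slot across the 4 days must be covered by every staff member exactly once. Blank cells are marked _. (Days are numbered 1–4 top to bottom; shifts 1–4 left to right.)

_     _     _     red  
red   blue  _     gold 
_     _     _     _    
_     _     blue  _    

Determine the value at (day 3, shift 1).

green

Day 2, shift 3: day 2 has {red, blue, gold} and shift 3 has {blue}, leaving only green.
Day 1, shift 3: day 1 has {red} and shift 3 has {blue, green}, leaving only gold.
Day 1, shift 2: day 1 has {red, gold} and shift 2 has {blue}, leaving only green.
Day 1, shift 1: day 1 has {red, green, gold} and shift 1 has {red}, leaving only blue.
Day 3, shift 3: day 3 has {} and shift 3 has {blue, green, gold}, leaving only red.
Day 3, shift 2: day 3 has {red} and shift 2 has {blue, green}, leaving only gold.
Day 3 already has {red, gold} and shift 1 already has {red, blue}, so day 3, shift 1 must be green.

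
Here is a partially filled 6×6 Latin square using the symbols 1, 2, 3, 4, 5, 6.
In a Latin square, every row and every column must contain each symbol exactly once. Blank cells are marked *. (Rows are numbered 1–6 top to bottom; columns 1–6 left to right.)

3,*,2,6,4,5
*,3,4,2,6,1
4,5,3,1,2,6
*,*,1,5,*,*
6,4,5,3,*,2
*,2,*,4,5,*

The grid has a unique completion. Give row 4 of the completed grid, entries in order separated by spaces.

Row 4, column 1: row 4 has {1, 5} and column 1 has {3, 4, 6}, leaving only 2.
Row 4, column 2: row 4 has {1, 2, 5} and column 2 has {2, 3, 4, 5}, leaving only 6.
Row 4, column 5: row 4 has {1, 2, 5, 6} and column 5 has {2, 4, 5, 6}, leaving only 3.
Row 4, column 6: row 4 has {1, 2, 3, 5, 6} and column 6 has {1, 2, 5, 6}, leaving only 4.
So row 4 reads: 2 6 1 5 3 4.

2 6 1 5 3 4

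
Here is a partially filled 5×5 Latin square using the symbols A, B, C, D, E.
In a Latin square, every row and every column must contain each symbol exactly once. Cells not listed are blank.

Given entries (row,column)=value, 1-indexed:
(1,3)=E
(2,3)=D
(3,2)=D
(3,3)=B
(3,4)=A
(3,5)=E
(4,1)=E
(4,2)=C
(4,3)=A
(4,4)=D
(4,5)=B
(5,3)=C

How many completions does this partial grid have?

6

Row 1, column 1: eliminating its row and column leaves {A, B, C, D}.
Row 1, column 2: eliminating its row and column leaves {A, B}.
Row 1, column 4: eliminating its row and column leaves {B, C}.
Row 1, column 5: eliminating its row and column leaves {A, C, D}.
Row 2, column 1: eliminating its row and column leaves {A, B, C}.
Row 2, column 2: eliminating its row and column leaves {A, B, E}.
Row 2, column 4: eliminating its row and column leaves {B, C, E}.
Row 2, column 5: eliminating its row and column leaves {A, C}.
Row 3, column 1: eliminating its row and column leaves {C}.
Row 5, column 1: eliminating its row and column leaves {A, B, D}.
Row 5, column 2: eliminating its row and column leaves {A, B, E}.
Row 5, column 4: eliminating its row and column leaves {B, E}.
Row 5, column 5: eliminating its row and column leaves {A, D}.
Enumerating the assignments across these blanks that avoid any row or column repeat gives 6 completions.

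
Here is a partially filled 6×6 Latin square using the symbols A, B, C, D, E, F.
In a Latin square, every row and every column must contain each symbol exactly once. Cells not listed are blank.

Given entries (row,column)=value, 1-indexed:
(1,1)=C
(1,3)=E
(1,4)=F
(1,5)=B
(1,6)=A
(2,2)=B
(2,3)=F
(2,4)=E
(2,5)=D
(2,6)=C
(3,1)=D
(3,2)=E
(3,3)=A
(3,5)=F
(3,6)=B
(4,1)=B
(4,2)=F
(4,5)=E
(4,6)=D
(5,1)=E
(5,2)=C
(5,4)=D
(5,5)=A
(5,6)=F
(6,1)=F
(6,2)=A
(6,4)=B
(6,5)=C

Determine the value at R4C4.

A

Row 1, column 2: row 1 has {A, B, C, E, F} and column 2 has {A, B, C, E, F}, leaving only D.
Row 2, column 1: row 2 has {B, C, D, E, F} and column 1 has {B, C, D, E, F}, leaving only A.
Row 3, column 4: row 3 has {A, B, D, E, F} and column 4 has {B, D, E, F}, leaving only C.
Row 4 already has {B, D, E, F} and column 4 already has {B, C, D, E, F}, so row 4, column 4 must be A.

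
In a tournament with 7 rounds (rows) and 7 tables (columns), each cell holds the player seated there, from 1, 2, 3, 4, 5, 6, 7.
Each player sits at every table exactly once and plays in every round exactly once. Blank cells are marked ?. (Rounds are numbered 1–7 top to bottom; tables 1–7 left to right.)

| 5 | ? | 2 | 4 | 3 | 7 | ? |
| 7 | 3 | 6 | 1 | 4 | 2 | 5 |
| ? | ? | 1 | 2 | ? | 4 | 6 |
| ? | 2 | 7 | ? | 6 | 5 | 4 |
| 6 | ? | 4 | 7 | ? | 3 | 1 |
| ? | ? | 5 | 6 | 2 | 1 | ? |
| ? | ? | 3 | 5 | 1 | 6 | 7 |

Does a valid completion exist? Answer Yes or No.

Round 1, table 7: round 1 together with table 7 already contain {1, 2, 3, 4, 5, 6, 7} — every symbol — so nothing can go there. The grid has no valid completion.

No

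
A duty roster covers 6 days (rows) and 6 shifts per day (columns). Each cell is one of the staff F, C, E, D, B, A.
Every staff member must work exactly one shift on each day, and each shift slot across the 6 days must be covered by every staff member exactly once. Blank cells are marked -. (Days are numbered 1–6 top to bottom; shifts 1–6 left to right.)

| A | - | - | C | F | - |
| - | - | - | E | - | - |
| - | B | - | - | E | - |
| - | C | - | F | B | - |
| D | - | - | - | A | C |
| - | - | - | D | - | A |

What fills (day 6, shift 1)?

Day 3, shift 4: day 3 has {E, B} and shift 4 has {F, C, E, D}, leaving only A.
Day 4, shift 1: day 4 has {F, C, B} and shift 1 has {D, A}, leaving only E.
Day 4, shift 6: day 4 has {F, C, E, B} and shift 6 has {C, A}, leaving only D.
Day 3, shift 6: day 3 has {E, B, A} and shift 6 has {C, D, A}, leaving only F.
Day 2, shift 6: day 2 has {E} and shift 6 has {F, C, D, A}, leaving only B.
Day 1, shift 6: day 1 has {F, C, A} and shift 6 has {F, C, D, B, A}, leaving only E.
Day 1, shift 2: day 1 has {F, C, E, A} and shift 2 has {C, B}, leaving only D.
Day 1, shift 3: day 1 has {F, C, E, D, A} and shift 3 has {}, leaving only B.
Day 3, shift 1: day 3 has {F, E, B, A} and shift 1 has {E, D, A}, leaving only C.
Day 2, shift 1: day 2 has {E, B} and shift 1 has {C, E, D, A}, leaving only F.
Day 6 already has {D, A} and shift 1 already has {F, C, E, D, A}, so day 6, shift 1 must be B.

B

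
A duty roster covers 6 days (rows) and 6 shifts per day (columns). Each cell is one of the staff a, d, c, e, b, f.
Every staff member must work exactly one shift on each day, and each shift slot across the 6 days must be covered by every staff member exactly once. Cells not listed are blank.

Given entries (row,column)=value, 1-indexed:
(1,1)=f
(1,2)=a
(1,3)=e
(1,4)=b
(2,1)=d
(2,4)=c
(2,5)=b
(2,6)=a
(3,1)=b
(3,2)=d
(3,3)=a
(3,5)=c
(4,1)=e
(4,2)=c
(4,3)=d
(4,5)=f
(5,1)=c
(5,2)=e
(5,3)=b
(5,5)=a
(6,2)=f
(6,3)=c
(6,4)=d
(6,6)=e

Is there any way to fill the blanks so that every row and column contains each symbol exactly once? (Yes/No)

No

Day 2, shift 2: day 2 together with shift 2 already contain {a, d, c, e, b, f} — every symbol — so nothing can go there. The grid has no valid completion.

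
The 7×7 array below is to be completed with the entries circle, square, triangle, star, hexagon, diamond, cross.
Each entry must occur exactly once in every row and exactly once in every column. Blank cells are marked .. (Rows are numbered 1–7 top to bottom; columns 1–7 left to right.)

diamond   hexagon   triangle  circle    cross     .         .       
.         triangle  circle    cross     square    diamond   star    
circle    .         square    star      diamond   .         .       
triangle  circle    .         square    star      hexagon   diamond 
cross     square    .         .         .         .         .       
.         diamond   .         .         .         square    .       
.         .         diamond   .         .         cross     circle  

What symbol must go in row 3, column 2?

cross

Row 3 already has {circle, square, star, diamond} and column 2 already has {circle, square, triangle, hexagon, diamond}, so row 3, column 2 must be cross.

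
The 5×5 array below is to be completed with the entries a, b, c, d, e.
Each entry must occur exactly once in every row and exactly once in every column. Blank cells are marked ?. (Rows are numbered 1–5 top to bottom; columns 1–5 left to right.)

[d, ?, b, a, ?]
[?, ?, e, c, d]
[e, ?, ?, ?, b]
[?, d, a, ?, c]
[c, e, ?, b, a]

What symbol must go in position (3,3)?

c

Row 1, column 2: row 1 has {a, b, d} and column 2 has {d, e}, leaving only c.
Row 1, column 5: row 1 has {a, b, c, d} and column 5 has {a, b, c, d}, leaving only e.
Row 3, column 2: row 3 has {b, e} and column 2 has {c, d, e}, leaving only a.
Row 2, column 2: row 2 has {c, d, e} and column 2 has {a, c, d, e}, leaving only b.
Row 2, column 1: row 2 has {b, c, d, e} and column 1 has {c, d, e}, leaving only a.
Row 3, column 4: row 3 has {a, b, e} and column 4 has {a, b, c}, leaving only d.
Row 3 already has {a, b, d, e} and column 3 already has {a, b, e}, so row 3, column 3 must be c.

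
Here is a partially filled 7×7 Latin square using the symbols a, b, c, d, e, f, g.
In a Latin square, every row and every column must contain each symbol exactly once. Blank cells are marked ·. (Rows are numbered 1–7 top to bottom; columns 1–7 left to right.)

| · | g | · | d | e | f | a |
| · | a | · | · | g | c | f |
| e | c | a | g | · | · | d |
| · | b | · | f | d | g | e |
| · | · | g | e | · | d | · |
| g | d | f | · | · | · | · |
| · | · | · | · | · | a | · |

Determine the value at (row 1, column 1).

Row 2, column 4: row 2 has {a, c, f, g} and column 4 has {d, e, f, g}, leaving only b.
Row 2, column 1: row 2 has {a, b, c, f, g} and column 1 has {e, g}, leaving only d.
Row 2, column 3: row 2 has {a, b, c, d, f, g} and column 3 has {a, f, g}, leaving only e.
Row 3, column 6: row 3 has {a, c, d, e, g} and column 6 has {a, c, d, f, g}, leaving only b.
Row 3, column 5: row 3 has {a, b, c, d, e, g} and column 5 has {d, e, g}, leaving only f.
Row 4, column 3: row 4 has {b, d, e, f, g} and column 3 has {a, e, f, g}, leaving only c.
Row 1, column 3: row 1 has {a, d, e, f, g} and column 3 has {a, c, e, f, g}, leaving only b.
Row 1 already has {a, b, d, e, f, g} and column 1 already has {d, e, g}, so row 1, column 1 must be c.

c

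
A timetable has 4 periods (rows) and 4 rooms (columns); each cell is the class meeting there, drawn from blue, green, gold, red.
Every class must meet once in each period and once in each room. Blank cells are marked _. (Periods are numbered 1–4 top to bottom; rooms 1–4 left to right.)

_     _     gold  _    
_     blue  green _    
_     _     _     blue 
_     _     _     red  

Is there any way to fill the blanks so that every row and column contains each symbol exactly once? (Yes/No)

No period or room among the givens repeats a symbol, and propagating forced cells runs into no contradiction.
One valid completion exists (for instance, blue red gold green / red blue green gold / green gold red blue / gold green blue red).

Yes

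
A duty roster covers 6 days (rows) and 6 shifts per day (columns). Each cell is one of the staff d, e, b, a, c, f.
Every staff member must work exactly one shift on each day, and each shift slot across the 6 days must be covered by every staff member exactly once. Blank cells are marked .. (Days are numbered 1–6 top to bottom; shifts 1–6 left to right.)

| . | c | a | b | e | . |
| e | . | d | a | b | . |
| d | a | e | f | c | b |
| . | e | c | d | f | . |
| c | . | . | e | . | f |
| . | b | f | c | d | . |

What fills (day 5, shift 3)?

Day 5 already has {e, c, f} and shift 3 already has {d, e, a, c, f}, so day 5, shift 3 must be b.

b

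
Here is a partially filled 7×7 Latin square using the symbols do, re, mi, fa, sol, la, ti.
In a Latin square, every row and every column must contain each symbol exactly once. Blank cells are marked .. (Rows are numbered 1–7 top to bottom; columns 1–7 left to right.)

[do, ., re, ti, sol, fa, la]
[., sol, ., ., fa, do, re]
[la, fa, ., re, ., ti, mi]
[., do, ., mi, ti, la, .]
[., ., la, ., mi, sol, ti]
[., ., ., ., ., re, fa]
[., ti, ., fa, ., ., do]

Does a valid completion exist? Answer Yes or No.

No

Row 1, column 2: row 1 has {do, re, fa, sol, la, ti} and column 2 has {do, fa, sol, ti}, so it must be mi.
Row 2, column 4: row 2 has {do, re, fa, sol} and column 4 has {re, mi, fa, ti}, so it must be la.
Row 3, column 5: row 3 has {re, mi, fa, la, ti} and column 5 has {mi, fa, sol, ti}, so it must be do.
Row 3, column 3: row 3 has {do, re, mi, fa, la, ti} and column 3 has {re, la}, so it must be sol.
Row 4, column 3: row 4 has {do, mi, la, ti} and column 3 has {re, sol, la}, so it must be fa.
Row 4, column 7: row 4 has {do, mi, fa, la, ti} and column 7 has {do, re, mi, fa, la, ti}, so it must be sol.
Row 4, column 1: row 4 has {do, mi, fa, sol, la, ti} and column 1 has {do, la}, so it must be re.
Row 5, column 1: row 5 has {mi, sol, la, ti} and column 1 has {do, re, la}, so it must be fa.
Row 5, column 2: row 5 has {mi, fa, sol, la, ti} and column 2 has {do, mi, fa, sol, ti}, so it must be re.
Row 5, column 4: row 5 has {re, mi, fa, sol, la, ti} and column 4 has {re, mi, fa, la, ti}, so it must be do.
Row 6, column 2: row 6 has {re, fa} and column 2 has {do, re, mi, fa, sol, ti}, so it must be la.
Now row 6, column 5: row 6 together with column 5 already contain {do, re, mi, fa, sol, la, ti} — every symbol — so nothing can go there. The grid has no valid completion.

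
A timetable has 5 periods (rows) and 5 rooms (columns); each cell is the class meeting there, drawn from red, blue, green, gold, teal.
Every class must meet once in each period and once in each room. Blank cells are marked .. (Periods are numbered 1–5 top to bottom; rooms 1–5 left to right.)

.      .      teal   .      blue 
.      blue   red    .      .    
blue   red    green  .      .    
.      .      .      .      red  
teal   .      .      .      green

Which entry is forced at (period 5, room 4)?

red

Period 5, room 2: period 5 has {green, teal} and room 2 has {red, blue}, leaving only gold.
Period 1, room 2: period 1 has {blue, teal} and room 2 has {red, blue, gold}, leaving only green.
Period 4, room 2: period 4 has {red} and room 2 has {red, blue, green, gold}, leaving only teal.
Period 5, room 3: period 5 has {green, gold, teal} and room 3 has {red, green, teal}, leaving only blue.
Period 5 already has {blue, green, gold, teal} and room 4 already has {}, so period 5, room 4 must be red.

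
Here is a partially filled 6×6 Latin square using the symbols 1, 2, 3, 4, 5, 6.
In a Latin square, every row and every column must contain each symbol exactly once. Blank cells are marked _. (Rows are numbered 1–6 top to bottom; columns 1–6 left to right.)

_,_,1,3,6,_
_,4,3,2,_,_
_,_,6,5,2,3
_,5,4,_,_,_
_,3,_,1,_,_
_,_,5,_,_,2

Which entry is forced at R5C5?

4

Row 1, column 2: row 1 has {1, 3, 6} and column 2 has {3, 4, 5}, leaving only 2.
Row 3, column 2: row 3 has {2, 3, 5, 6} and column 2 has {2, 3, 4, 5}, leaving only 1.
Row 3, column 1: row 3 has {1, 2, 3, 5, 6} and column 1 has {}, leaving only 4.
Row 1, column 1: row 1 has {1, 2, 3, 6} and column 1 has {4}, leaving only 5.
Row 1, column 6: row 1 has {1, 2, 3, 5, 6} and column 6 has {2, 3}, leaving only 4.
Row 4, column 4: row 4 has {4, 5} and column 4 has {1, 2, 3, 5}, leaving only 6.
Row 4, column 6: row 4 has {4, 5, 6} and column 6 has {2, 3, 4}, leaving only 1.
Row 4, column 5: row 4 has {1, 4, 5, 6} and column 5 has {2, 6}, leaving only 3.
Row 4, column 1: row 4 has {1, 3, 4, 5, 6} and column 1 has {4, 5}, leaving only 2.
Row 5, column 1: row 5 has {1, 3} and column 1 has {2, 4, 5}, leaving only 6.
Row 2, column 1: row 2 has {2, 3, 4} and column 1 has {2, 4, 5, 6}, leaving only 1.
Row 2, column 5: row 2 has {1, 2, 3, 4} and column 5 has {2, 3, 6}, leaving only 5.
Row 5 already has {1, 3, 6} and column 5 already has {2, 3, 5, 6}, so row 5, column 5 must be 4.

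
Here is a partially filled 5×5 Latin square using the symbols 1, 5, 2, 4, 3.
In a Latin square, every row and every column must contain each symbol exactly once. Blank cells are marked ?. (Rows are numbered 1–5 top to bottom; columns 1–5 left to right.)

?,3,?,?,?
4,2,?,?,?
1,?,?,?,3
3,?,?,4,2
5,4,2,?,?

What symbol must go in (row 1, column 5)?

Row 1, column 1: row 1 has {3} and column 1 has {1, 5, 4, 3}, leaving only 2.
Row 3, column 2: row 3 has {1, 3} and column 2 has {2, 4, 3}, leaving only 5.
Row 3, column 3: row 3 has {1, 5, 3} and column 3 has {2}, leaving only 4.
Row 3, column 4: row 3 has {1, 5, 4, 3} and column 4 has {4}, leaving only 2.
Row 4, column 2: row 4 has {2, 4, 3} and column 2 has {5, 2, 4, 3}, leaving only 1.
Row 4, column 3: row 4 has {1, 2, 4, 3} and column 3 has {2, 4}, leaving only 5.
Row 1, column 3: row 1 has {2, 3} and column 3 has {5, 2, 4}, leaving only 1.
Row 1, column 4: row 1 has {1, 2, 3} and column 4 has {2, 4}, leaving only 5.
Row 1 already has {1, 5, 2, 3} and column 5 already has {2, 3}, so row 1, column 5 must be 4.

4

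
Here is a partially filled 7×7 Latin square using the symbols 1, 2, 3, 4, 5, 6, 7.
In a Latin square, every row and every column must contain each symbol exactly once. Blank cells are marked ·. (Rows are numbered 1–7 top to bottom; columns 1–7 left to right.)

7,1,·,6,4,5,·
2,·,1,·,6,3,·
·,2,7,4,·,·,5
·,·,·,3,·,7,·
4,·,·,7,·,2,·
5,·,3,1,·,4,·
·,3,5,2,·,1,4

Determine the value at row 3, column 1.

Row 1, column 3: row 1 has {1, 4, 5, 6, 7} and column 3 has {1, 3, 5, 7}, leaving only 2.
Row 1, column 7: row 1 has {1, 2, 4, 5, 6, 7} and column 7 has {4, 5}, leaving only 3.
Row 2, column 4: row 2 has {1, 2, 3, 6} and column 4 has {1, 2, 3, 4, 6, 7}, leaving only 5.
Row 2, column 7: row 2 has {1, 2, 3, 5, 6} and column 7 has {3, 4, 5}, leaving only 7.
Row 2, column 2: row 2 has {1, 2, 3, 5, 6, 7} and column 2 has {1, 2, 3}, leaving only 4.
Row 3, column 6: row 3 has {2, 4, 5, 7} and column 6 has {1, 2, 3, 4, 5, 7}, leaving only 6.
Row 5, column 3: row 5 has {2, 4, 7} and column 3 has {1, 2, 3, 5, 7}, leaving only 6.
Row 4, column 3: row 4 has {3, 7} and column 3 has {1, 2, 3, 5, 6, 7}, leaving only 4.
Row 5, column 2: row 5 has {2, 4, 6, 7} and column 2 has {1, 2, 3, 4}, leaving only 5.
Row 4, column 2: row 4 has {3, 4, 7} and column 2 has {1, 2, 3, 4, 5}, leaving only 6.
Row 4, column 1: row 4 has {3, 4, 6, 7} and column 1 has {2, 4, 5, 7}, leaving only 1.
Row 3 already has {2, 4, 5, 6, 7} and column 1 already has {1, 2, 4, 5, 7}, so row 3, column 1 must be 3.

3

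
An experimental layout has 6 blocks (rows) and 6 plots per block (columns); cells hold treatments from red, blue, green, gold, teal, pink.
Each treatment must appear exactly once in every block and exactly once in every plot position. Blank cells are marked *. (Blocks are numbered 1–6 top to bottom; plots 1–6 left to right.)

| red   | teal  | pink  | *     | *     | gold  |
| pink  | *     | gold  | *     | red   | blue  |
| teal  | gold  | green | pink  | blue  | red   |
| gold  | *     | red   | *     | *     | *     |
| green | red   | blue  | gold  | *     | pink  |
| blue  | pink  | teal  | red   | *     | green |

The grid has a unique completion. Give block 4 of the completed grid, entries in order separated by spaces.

gold blue red green pink teal

Block 4, plot 6: block 4 has {red, gold} and plot 6 has {red, blue, green, gold, pink}, leaving only teal.
Block 1, plot 5: block 1 has {red, gold, teal, pink} and plot 5 has {red, blue}, leaving only green.
Block 4, plot 5: block 4 has {red, gold, teal} and plot 5 has {red, blue, green}, leaving only pink.
Block 1, plot 4: block 1 has {red, green, gold, teal, pink} and plot 4 has {red, gold, pink}, leaving only blue.
Block 4, plot 4: block 4 has {red, gold, teal, pink} and plot 4 has {red, blue, gold, pink}, leaving only green.
Block 4, plot 2: block 4 has {red, green, gold, teal, pink} and plot 2 has {red, gold, teal, pink}, leaving only blue.
So block 4 reads: gold blue red green pink teal.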